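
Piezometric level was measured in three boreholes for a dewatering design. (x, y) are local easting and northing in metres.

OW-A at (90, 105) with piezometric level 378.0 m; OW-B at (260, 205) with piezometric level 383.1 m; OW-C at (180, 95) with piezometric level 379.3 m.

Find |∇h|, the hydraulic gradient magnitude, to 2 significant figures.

0.028

Differences from OW-A: to OW-B (Δx, Δy, Δh) = (170, 100, +5.1); to OW-C = (90, -10, +1.3).
Solve a·Δx + b·Δy = Δh: det = 170·(-10) − 90·100 = -10700.
∂h/∂x = [(+5.1)·(-10) − (+1.3)·100] / -10700 = +0.01692
∂h/∂y = [170·(+1.3) − 90·(+5.1)] / -10700 = +0.02224
|∇h| = √(0.01692² + 0.02224²) = 0.02794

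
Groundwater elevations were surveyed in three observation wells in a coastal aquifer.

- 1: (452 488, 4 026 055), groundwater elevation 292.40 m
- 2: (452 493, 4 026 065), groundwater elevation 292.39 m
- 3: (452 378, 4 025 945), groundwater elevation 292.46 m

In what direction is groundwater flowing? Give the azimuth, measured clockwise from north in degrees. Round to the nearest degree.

With h = a·x + b·y + c and 1 as origin, the differences give:
  5·a + 10·b = -0.01
  (-110)·a + (-110)·b = +0.06
Eliminate b (×(-110) and ×10, subtract): 550·a = 0.500 → a = ∂h/∂x = +0.0009091
Back-substitute: b = ∂h/∂y = -0.001455.
Flow direction (−∇h) has components (-0.0009091 E, +0.001455 N).
Azimuth = atan2(E, N) = atan2(-0.0009091, +0.001455) = 328.0° ≈ 328°.

328°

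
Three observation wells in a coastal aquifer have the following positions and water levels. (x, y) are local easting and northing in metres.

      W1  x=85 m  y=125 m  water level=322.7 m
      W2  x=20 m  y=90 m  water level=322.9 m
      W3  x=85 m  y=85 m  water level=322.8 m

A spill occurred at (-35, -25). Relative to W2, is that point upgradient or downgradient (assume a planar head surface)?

Taking W1 as reference: W2−W1 = (-65, -35, +0.2); W3−W1 = (0, -40, +0.1).
Determinant of the coordinate differences = (-65)·(-40) − 0·(-35) = 2600.
∂h/∂x = [(+0.2)·(-40) − (+0.1)·(-35)] / 2600 = -0.001731
∂h/∂y = [(-65)·(+0.1) − 0·(+0.2)] / 2600 = -0.002500
Head at (-35, -25) = 322.7 + (-0.001731)·(-120) + (-0.002500)·(-150) = 323.28 m.
That is higher than the 322.9 m at W2, so the point is upgradient.

upgradient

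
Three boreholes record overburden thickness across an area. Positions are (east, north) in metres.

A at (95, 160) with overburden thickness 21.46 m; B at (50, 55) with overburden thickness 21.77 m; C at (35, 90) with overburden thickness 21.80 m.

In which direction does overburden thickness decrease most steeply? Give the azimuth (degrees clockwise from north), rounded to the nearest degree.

077°

Three-point gradient (reference A): Δ to B = (-45, -105, +0.31), Δ to C = (-60, -70, +0.34).
∂d/∂x = -0.004444, ∂d/∂y = -0.001048 (det = -3150).
Steepest decrease is along −∇f: components (+0.004444 E, +0.001048 N).
Azimuth = atan2(+0.004444, +0.001048) = 76.7° ≈ 077°.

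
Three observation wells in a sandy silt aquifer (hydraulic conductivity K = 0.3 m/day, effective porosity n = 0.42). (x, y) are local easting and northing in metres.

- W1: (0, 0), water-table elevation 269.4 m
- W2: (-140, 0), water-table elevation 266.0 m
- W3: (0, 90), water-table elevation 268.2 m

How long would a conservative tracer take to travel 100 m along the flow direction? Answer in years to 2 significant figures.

∂h/∂x = (266.0 − 269.4) / (-140 − 0) = +0.02429
∂h/∂y = (268.2 − 269.4) / (90 − 0) = -0.01333
|∇h| = √(0.02429² + -0.01333²) = 0.02771
Seepage velocity v = K·i/n = 0.3 × 0.02771 / 0.42 = 0.01979 m/day.
t = 100 / 0.01979 = 5053 days = 13.8 years.

14 years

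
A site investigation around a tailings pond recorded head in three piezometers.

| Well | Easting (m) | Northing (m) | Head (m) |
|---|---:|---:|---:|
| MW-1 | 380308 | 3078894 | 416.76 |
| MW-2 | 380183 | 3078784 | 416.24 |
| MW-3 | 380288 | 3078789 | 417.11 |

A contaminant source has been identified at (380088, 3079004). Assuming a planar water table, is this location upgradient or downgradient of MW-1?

Three-point gradient (reference MW-1): Δ to MW-2 = (-125, -110, -0.52), Δ to MW-3 = (-20, -105, +0.35).
∂h/∂x = +0.008522, ∂h/∂y = -0.004957 (det = 10925).
Head at (380088, 3079004) = 416.76 + (+0.008522)·(-220) + (-0.004957)·(110) = 414.34 m.
That is lower than the 416.76 m at MW-1, so the point is downgradient.

downgradient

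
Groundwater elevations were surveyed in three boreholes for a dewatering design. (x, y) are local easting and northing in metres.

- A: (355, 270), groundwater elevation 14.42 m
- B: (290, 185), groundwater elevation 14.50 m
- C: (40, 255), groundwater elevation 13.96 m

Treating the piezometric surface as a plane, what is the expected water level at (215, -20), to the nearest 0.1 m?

14.8 m

Three-point gradient (reference A): Δ to B = (-65, -85, +0.08), Δ to C = (-315, -15, -0.46).
∂h/∂x = +0.001562, ∂h/∂y = -0.002136 (det = -25800).
h(215, -20) = 14.42 + (+0.001562)·(-140) + (-0.002136)·(-290) = 14.42 -0.219 +0.619 = 14.821 m.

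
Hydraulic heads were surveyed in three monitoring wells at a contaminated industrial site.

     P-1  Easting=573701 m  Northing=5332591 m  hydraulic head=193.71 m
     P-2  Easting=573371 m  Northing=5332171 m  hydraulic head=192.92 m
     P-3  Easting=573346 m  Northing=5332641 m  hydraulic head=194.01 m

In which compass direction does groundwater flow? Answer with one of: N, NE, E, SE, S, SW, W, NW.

S

Three-point gradient (reference P-1): Δ to P-2 = (-330, -420, -0.79), Δ to P-3 = (-355, 50, +0.30).
∂h/∂x = -0.0005223, ∂h/∂y = +0.002291 (det = -165600).
Flow = −∇h = (+0.0005223 east, -0.002291 north), which points south.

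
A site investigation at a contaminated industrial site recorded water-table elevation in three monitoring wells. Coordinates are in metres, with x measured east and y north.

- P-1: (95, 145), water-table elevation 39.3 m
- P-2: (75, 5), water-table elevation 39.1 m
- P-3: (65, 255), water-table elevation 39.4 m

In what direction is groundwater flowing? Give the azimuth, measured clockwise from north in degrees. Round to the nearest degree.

Differences from P-1: to P-2 (Δx, Δy, Δh) = (-20, -140, -0.2); to P-3 = (-30, 110, +0.1).
Solve a·Δx + b·Δy = Δh: det = (-20)·110 − (-30)·(-140) = -6400.
∂h/∂x = [(-0.2)·110 − (+0.1)·(-140)] / -6400 = +0.001250
∂h/∂y = [(-20)·(+0.1) − (-30)·(-0.2)] / -6400 = +0.001250
Flow direction (−∇h) has components (-0.001250 E, -0.001250 N).
Azimuth = atan2(E, N) = atan2(-0.001250, -0.001250) = 225.0° ≈ 225°.

225°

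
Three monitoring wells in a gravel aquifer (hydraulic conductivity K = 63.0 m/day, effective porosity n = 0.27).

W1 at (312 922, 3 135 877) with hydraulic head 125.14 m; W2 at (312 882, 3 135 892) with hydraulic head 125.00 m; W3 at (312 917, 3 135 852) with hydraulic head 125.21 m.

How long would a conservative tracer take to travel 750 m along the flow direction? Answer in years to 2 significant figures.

Three-point gradient (reference W1): Δ to W2 = (-40, 15, -0.14), Δ to W3 = (-5, -25, +0.07).
∂h/∂x = +0.002279, ∂h/∂y = -0.003256 (det = 1075).
|∇h| = √(0.002279² + -0.003256²) = 0.003974
Seepage velocity v = K·i/n = 63.0 × 0.003974 / 0.27 = 0.9273 m/day.
t = 750 / 0.9273 = 808.8 days = 2.21 years.

2.2 years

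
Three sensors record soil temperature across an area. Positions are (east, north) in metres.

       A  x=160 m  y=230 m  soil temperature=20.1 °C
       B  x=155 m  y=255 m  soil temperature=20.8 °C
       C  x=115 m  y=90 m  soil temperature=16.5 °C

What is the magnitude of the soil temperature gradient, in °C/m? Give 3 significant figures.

Taking A as reference: B−A = (-5, 25, +0.7); C−A = (-45, -140, -3.6).
Determinant of the coordinate differences = (-5)·(-140) − (-45)·25 = 1825.
∂T/∂x = [(+0.7)·(-140) − (-3.6)·25] / 1825 = -0.004384
∂T/∂y = [(-5)·(-3.6) − (-45)·(+0.7)] / 1825 = +0.02712
|∇f| = √(-0.004384² + 0.02712²) = 0.02747 °C/m

0.0275 °C/m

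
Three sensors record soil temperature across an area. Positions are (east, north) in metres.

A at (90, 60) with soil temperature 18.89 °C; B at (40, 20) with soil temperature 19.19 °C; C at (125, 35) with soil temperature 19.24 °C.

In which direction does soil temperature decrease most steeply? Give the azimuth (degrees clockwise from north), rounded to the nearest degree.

With T = a·x + b·y + c and A as origin, the differences give:
  (-50)·a + (-40)·b = +0.30
  35·a + (-25)·b = +0.35
Eliminate b (×(-25) and ×(-40), subtract): 2650·a = 6.500 → a = ∂T/∂x = +0.002453
Back-substitute: b = ∂T/∂y = -0.01057.
Steepest decrease is along −∇f: components (-0.002453 E, +0.01057 N).
Azimuth = atan2(-0.002453, +0.01057) = 346.9° ≈ 347°.

347°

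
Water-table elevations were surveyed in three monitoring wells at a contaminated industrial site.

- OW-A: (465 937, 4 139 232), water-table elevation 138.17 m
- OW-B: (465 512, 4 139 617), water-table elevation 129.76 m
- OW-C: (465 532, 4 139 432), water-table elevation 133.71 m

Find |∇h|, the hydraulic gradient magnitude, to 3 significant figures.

0.0213

With h = a·x + b·y + c and OW-A as origin, the differences give:
  (-425)·a + 385·b = -8.41
  (-405)·a + 200·b = -4.46
Eliminate b (×200 and ×385, subtract): 70925·a = 35.100 → a = ∂h/∂x = +0.0004949
Back-substitute: b = ∂h/∂y = -0.02130.
|∇h| = √(0.0004949² + -0.02130²) = 0.02131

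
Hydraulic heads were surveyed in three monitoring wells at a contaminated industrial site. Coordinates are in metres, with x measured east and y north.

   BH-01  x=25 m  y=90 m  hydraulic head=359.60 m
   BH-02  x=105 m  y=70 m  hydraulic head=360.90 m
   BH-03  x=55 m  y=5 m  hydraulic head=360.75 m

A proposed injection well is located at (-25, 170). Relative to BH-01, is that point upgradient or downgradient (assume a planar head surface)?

downgradient

Taking BH-01 as reference: BH-02−BH-01 = (80, -20, +1.30); BH-03−BH-01 = (30, -85, +1.15).
Solve a·Δx + b·Δy = Δh: det = 80·(-85) − 30·(-20) = -6200.
∂h/∂x = [(+1.30)·(-85) − (+1.15)·(-20)] / -6200 = +0.01411
∂h/∂y = [80·(+1.15) − 30·(+1.30)] / -6200 = -0.008548
Head at (-25, 170) = 359.60 + (+0.01411)·(-50) + (-0.008548)·(80) = 358.21 m.
That is lower than the 359.60 m at BH-01, so the point is downgradient.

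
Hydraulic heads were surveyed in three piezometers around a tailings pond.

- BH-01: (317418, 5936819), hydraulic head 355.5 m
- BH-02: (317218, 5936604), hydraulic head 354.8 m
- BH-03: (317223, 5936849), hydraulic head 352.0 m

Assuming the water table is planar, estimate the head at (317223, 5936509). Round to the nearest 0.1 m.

Differences from BH-01: to BH-02 (Δx, Δy, Δh) = (-200, -215, -0.7); to BH-03 = (-195, 30, -3.5).
Solve a·Δx + b·Δy = Δh: det = (-200)·30 − (-195)·(-215) = -47925.
∂h/∂x = [(-0.7)·30 − (-3.5)·(-215)] / -47925 = +0.01614
∂h/∂y = [(-200)·(-3.5) − (-195)·(-0.7)] / -47925 = -0.01176
h(317223, 5936509) = 355.5 + (+0.01614)·(-195) + (-0.01176)·(-310) = 355.5 -3.147 +3.645 = 355.998 m.

356.0 m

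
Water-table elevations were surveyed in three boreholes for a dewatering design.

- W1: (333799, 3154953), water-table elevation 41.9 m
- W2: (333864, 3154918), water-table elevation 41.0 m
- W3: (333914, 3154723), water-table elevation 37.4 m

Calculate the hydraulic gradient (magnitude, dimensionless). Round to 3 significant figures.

0.0179

Differences from W1: to W2 (Δx, Δy, Δh) = (65, -35, -0.9); to W3 = (115, -230, -4.5).
Solve a·Δx + b·Δy = Δh: det = 65·(-230) − 115·(-35) = -10925.
∂h/∂x = [(-0.9)·(-230) − (-4.5)·(-35)] / -10925 = -0.004531
∂h/∂y = [65·(-4.5) − 115·(-0.9)] / -10925 = +0.01730
|∇h| = √(-0.004531² + 0.01730²) = 0.01788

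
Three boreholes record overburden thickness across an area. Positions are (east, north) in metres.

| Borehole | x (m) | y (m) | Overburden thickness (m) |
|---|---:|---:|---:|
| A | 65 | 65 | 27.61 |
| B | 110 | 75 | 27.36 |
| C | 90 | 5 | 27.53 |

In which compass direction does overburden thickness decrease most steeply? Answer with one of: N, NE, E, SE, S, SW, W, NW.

E

Taking A as reference: B−A = (45, 10, -0.25); C−A = (25, -60, -0.08).
Determinant of the coordinate differences = 45·(-60) − 25·10 = -2950.
∂d/∂x = [(-0.25)·(-60) − (-0.08)·10] / -2950 = -0.005356
∂d/∂y = [45·(-0.08) − 25·(-0.25)] / -2950 = -0.0008983
Steepest decrease is along −∇f = (+0.005356 E, +0.0008983 N) → east.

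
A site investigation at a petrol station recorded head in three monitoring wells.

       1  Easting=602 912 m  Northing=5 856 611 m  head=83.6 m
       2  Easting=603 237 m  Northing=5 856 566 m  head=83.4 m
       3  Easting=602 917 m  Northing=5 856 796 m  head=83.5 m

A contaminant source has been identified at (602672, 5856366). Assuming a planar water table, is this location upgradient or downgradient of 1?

upgradient

With h = a·x + b·y + c and 1 as origin, the differences give:
  325·a + (-45)·b = -0.2
  5·a + 185·b = -0.1
Eliminate b (×185 and ×(-45), subtract): 60350·a = -41.50 → a = ∂h/∂x = -0.0006877
Back-substitute: b = ∂h/∂y = -0.0005220.
Head at (602672, 5856366) = 83.6 + (-0.0006877)·(-240) + (-0.0005220)·(-245) = 83.89 m.
That is higher than the 83.6 m at 1, so the point is upgradient.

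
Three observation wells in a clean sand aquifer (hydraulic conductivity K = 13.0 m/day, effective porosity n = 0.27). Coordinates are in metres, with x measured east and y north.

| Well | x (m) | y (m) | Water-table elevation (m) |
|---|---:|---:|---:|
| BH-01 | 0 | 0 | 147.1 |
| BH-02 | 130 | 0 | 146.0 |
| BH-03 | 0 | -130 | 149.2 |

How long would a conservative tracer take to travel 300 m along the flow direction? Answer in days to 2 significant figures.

∂h/∂x = (146.0 − 147.1) / (130 − 0) = -0.008462
∂h/∂y = (149.2 − 147.1) / (-130 − 0) = -0.01615
|∇h| = √(-0.008462² + -0.01615²) = 0.01823
Seepage velocity v = K·i/n = 13.0 × 0.01823 / 0.27 = 0.8777 m/day.
t = 300 / 0.8777 = 341.8 days.

340 days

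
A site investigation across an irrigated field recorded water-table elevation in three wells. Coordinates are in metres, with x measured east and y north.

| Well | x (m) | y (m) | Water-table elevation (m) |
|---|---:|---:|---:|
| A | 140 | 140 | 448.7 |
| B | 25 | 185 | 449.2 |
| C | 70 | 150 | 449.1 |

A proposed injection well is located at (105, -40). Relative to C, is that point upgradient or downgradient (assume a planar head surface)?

Differences from A: to B (Δx, Δy, Δh) = (-115, 45, +0.5); to C = (-70, 10, +0.4).
Solve a·Δx + b·Δy = Δh: det = (-115)·10 − (-70)·45 = 2000.
∂h/∂x = [(+0.5)·10 − (+0.4)·45] / 2000 = -0.006500
∂h/∂y = [(-115)·(+0.4) − (-70)·(+0.5)] / 2000 = -0.005500
Head at (105, -40) = 448.7 + (-0.006500)·(-35) + (-0.005500)·(-180) = 449.92 m.
That is higher than the 449.1 m at C, so the point is upgradient.

upgradient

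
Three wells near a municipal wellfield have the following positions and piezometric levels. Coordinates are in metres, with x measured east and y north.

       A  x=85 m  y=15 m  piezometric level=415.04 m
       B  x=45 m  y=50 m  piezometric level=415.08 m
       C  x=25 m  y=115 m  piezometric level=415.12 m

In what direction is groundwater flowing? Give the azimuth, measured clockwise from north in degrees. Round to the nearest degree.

124°

Taking A as reference: B−A = (-40, 35, +0.04); C−A = (-60, 100, +0.08).
Solve a·Δx + b·Δy = Δh: det = (-40)·100 − (-60)·35 = -1900.
∂h/∂x = [(+0.04)·100 − (+0.08)·35] / -1900 = -0.0006316
∂h/∂y = [(-40)·(+0.08) − (-60)·(+0.04)] / -1900 = +0.0004211
Flow direction (−∇h) has components (+0.0006316 E, -0.0004211 N).
Azimuth = atan2(E, N) = atan2(+0.0006316, -0.0004211) = 123.7° ≈ 124°.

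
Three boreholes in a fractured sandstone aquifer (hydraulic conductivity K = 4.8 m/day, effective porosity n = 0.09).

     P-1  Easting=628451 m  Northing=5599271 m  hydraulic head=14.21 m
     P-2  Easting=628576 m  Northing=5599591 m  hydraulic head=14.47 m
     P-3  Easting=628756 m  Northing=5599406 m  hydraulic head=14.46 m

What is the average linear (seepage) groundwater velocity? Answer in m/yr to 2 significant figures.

16 m/yr

Differences from P-1: to P-2 (Δx, Δy, Δh) = (125, 320, +0.26); to P-3 = (305, 135, +0.25).
Determinant of the coordinate differences = 125·135 − 305·320 = -80725.
∂h/∂x = [(+0.26)·135 − (+0.25)·320] / -80725 = +0.0005562
∂h/∂y = [125·(+0.25) − 305·(+0.26)] / -80725 = +0.0005952
|∇h| = √(0.0005562² + 0.0005952²) = 0.0008146
Seepage velocity v = K·i/n = 4.8 × 0.0008146 / 0.09 = 0.04345 m/day = 15.87 m/yr.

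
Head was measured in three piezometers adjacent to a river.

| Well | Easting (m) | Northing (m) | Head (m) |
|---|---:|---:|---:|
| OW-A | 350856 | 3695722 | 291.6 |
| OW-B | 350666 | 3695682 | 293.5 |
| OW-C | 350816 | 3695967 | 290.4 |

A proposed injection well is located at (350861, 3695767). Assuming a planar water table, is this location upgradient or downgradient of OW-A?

downgradient

Taking OW-A as reference: OW-B−OW-A = (-190, -40, +1.9); OW-C−OW-A = (-40, 245, -1.2).
Determinant of the coordinate differences = (-190)·245 − (-40)·(-40) = -48150.
∂h/∂x = [(+1.9)·245 − (-1.2)·(-40)] / -48150 = -0.008671
∂h/∂y = [(-190)·(-1.2) − (-40)·(+1.9)] / -48150 = -0.006314
Head at (350861, 3695767) = 291.6 + (-0.008671)·(5) + (-0.006314)·(45) = 291.27 m.
That is lower than the 291.6 m at OW-A, so the point is downgradient.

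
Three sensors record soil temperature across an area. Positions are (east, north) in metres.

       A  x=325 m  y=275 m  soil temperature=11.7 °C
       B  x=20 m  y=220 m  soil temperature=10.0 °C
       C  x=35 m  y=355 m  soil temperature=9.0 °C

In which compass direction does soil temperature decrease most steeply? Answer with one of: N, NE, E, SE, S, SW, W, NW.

Three-point gradient (reference A): Δ to B = (-305, -55, -1.7), Δ to C = (-290, 80, -2.7).
∂T/∂x = +0.007051, ∂T/∂y = -0.008191 (det = -40350).
Steepest decrease is along −∇f = (-0.007051 E, +0.008191 N) → northwest.

NW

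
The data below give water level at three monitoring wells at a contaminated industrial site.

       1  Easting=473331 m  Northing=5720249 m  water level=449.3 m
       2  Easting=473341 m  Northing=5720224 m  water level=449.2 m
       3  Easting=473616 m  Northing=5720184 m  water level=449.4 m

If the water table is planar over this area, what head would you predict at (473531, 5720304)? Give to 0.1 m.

449.8 m

With h = a·x + b·y + c and 1 as origin, the differences give:
  10·a + (-25)·b = -0.1
  285·a + (-65)·b = +0.1
Eliminate b (×(-65) and ×(-25), subtract): 6475·a = 9.00 → a = ∂h/∂x = +0.001390
Back-substitute: b = ∂h/∂y = +0.004556.
h(473531, 5720304) = 449.3 + (+0.001390)·(200) + (+0.004556)·(55) = 449.3 +0.278 +0.251 = 449.829 m.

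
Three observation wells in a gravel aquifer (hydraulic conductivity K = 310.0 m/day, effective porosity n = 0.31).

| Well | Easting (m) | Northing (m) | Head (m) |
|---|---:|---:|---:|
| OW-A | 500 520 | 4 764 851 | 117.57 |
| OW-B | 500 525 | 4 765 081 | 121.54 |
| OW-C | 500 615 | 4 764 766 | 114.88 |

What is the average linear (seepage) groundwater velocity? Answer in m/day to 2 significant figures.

22 m/day

Differences from OW-A: to OW-B (Δx, Δy, Δh) = (5, 230, +3.97); to OW-C = (95, -85, -2.69).
Solve a·Δx + b·Δy = Δh: det = 5·(-85) − 95·230 = -22275.
∂h/∂x = [(+3.97)·(-85) − (-2.69)·230] / -22275 = -0.01263
∂h/∂y = [5·(-2.69) − 95·(+3.97)] / -22275 = +0.01754
|∇h| = √(-0.01263² + 0.01754²) = 0.02161
Seepage velocity v = K·i/n = 310.0 × 0.02161 / 0.31 = 21.61 m/day.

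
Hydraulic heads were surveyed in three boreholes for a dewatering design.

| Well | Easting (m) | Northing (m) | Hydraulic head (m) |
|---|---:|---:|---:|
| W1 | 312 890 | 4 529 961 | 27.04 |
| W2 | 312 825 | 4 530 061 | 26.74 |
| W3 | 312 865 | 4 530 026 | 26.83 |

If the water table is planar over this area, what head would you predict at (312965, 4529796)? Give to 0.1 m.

Taking W1 as reference: W2−W1 = (-65, 100, -0.30); W3−W1 = (-25, 65, -0.21).
Determinant of the coordinate differences = (-65)·65 − (-25)·100 = -1725.
∂h/∂x = [(-0.30)·65 − (-0.21)·100] / -1725 = -0.0008696
∂h/∂y = [(-65)·(-0.21) − (-25)·(-0.30)] / -1725 = -0.003565
h(312965, 4529796) = 27.04 + (-0.0008696)·(75) + (-0.003565)·(-165) = 27.04 -0.065 +0.588 = 27.563 m.

27.6 m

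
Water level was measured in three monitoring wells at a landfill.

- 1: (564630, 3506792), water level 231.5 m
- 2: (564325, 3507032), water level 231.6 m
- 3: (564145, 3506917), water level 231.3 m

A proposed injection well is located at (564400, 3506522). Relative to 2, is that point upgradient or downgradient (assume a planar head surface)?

Three-point gradient (reference 1): Δ to 2 = (-305, 240, +0.1), Δ to 3 = (-485, 125, -0.2).
∂h/∂x = +0.0007729, ∂h/∂y = +0.001399 (det = 78275).
Head at (564400, 3506522) = 231.5 + (+0.0007729)·(-230) + (+0.001399)·(-270) = 230.94 m.
That is lower than the 231.6 m at 2, so the point is downgradient.

downgradient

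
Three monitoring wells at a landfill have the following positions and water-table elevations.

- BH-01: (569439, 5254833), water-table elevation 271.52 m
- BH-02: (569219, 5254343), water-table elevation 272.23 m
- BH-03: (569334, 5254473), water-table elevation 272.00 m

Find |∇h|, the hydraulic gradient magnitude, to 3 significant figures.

0.00134

Taking BH-01 as reference: BH-02−BH-01 = (-220, -490, +0.71); BH-03−BH-01 = (-105, -360, +0.48).
Determinant of the coordinate differences = (-220)·(-360) − (-105)·(-490) = 27750.
∂h/∂x = [(+0.71)·(-360) − (+0.48)·(-490)] / 27750 = -0.0007351
∂h/∂y = [(-220)·(+0.48) − (-105)·(+0.71)] / 27750 = -0.001119
|∇h| = √(-0.0007351² + -0.001119²) = 0.001339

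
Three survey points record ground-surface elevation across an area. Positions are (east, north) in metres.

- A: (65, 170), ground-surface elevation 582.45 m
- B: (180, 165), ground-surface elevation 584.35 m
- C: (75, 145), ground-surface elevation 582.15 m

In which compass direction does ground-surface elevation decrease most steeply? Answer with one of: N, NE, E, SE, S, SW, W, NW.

SW

With z = a·x + b·y + c and A as origin, the differences give:
  115·a + (-5)·b = +1.90
  10·a + (-25)·b = -0.30
Eliminate b (×(-25) and ×(-5), subtract): -2825·a = -49.000 → a = ∂z/∂x = +0.01735
Back-substitute: b = ∂z/∂y = +0.01894.
Steepest decrease is along −∇f = (-0.01735 E, -0.01894 N) → southwest.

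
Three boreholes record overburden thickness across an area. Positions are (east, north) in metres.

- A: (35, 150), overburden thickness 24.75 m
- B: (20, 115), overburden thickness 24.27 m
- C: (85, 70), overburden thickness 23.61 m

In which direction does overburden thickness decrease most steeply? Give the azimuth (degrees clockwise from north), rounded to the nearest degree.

178°

Three-point gradient (reference A): Δ to B = (-15, -35, -0.48), Δ to C = (50, -80, -1.14).
∂d/∂x = -0.0005085, ∂d/∂y = +0.01393 (det = 2950).
Steepest decrease is along −∇f: components (+0.0005085 E, -0.01393 N).
Azimuth = atan2(+0.0005085, -0.01393) = 177.9° ≈ 178°.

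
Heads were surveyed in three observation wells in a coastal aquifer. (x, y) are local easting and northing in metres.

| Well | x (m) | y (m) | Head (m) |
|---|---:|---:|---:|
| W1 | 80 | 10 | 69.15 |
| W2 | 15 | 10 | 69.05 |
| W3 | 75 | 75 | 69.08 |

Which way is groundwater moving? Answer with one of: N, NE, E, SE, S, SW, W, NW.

NW

Three-point gradient (reference W1): Δ to W2 = (-65, 0, -0.10), Δ to W3 = (-5, 65, -0.07).
∂h/∂x = +0.001538, ∂h/∂y = -0.0009586 (det = -4225).
Flow = −∇h = (-0.001538 east, +0.0009586 north), which points northwest.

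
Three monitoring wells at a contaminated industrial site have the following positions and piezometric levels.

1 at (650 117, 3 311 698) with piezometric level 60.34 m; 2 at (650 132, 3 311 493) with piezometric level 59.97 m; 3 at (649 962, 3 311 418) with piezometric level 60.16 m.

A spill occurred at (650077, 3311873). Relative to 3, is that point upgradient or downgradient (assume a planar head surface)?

Differences from 1: to 2 (Δx, Δy, Δh) = (15, -205, -0.37); to 3 = (-155, -280, -0.18).
Solve a·Δx + b·Δy = Δh: det = 15·(-280) − (-155)·(-205) = -35975.
∂h/∂x = [(-0.37)·(-280) − (-0.18)·(-205)] / -35975 = -0.001854
∂h/∂y = [15·(-0.18) − (-155)·(-0.37)] / -35975 = +0.001669
Head at (650077, 3311873) = 60.34 + (-0.001854)·(-40) + (+0.001669)·(175) = 60.71 m.
That is higher than the 60.16 m at 3, so the point is upgradient.

upgradient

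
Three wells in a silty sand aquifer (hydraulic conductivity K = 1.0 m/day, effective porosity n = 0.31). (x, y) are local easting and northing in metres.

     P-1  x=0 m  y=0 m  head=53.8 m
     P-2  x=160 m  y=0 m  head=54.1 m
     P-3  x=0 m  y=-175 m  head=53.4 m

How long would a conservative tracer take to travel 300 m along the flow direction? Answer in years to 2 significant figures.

∂h/∂x = (54.1 − 53.8) / (160 − 0) = +0.001875
∂h/∂y = (53.4 − 53.8) / (-175 − 0) = +0.002286
|∇h| = √(0.001875² + 0.002286²) = 0.002957
Seepage velocity v = K·i/n = 1.0 × 0.002957 / 0.31 = 0.009539 m/day.
t = 300 / 0.009539 = 3.145e+04 days = 86.1 years.

86 years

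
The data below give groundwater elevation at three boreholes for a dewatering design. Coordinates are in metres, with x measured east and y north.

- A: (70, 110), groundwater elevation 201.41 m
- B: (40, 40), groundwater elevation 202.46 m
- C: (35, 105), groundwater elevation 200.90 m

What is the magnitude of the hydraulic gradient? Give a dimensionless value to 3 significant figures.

0.0288

Taking A as reference: B−A = (-30, -70, +1.05); C−A = (-35, -5, -0.51).
Determinant of the coordinate differences = (-30)·(-5) − (-35)·(-70) = -2300.
∂h/∂x = [(+1.05)·(-5) − (-0.51)·(-70)] / -2300 = +0.01780
∂h/∂y = [(-30)·(-0.51) − (-35)·(+1.05)] / -2300 = -0.02263
|∇h| = √(0.01780² + -0.02263²) = 0.02879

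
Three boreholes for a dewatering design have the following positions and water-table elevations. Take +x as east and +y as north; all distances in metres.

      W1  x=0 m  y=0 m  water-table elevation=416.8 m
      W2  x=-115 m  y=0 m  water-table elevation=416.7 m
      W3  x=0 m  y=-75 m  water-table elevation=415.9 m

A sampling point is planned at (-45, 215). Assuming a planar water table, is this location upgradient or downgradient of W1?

upgradient

∂h/∂x = (416.7 − 416.8) / (-115 − 0) = +0.0008696
∂h/∂y = (415.9 − 416.8) / (-75 − 0) = +0.01200
Head at (-45, 215) = 416.8 + (+0.0008696)·(-45) + (+0.01200)·(215) = 419.34 m.
That is higher than the 416.8 m at W1, so the point is upgradient.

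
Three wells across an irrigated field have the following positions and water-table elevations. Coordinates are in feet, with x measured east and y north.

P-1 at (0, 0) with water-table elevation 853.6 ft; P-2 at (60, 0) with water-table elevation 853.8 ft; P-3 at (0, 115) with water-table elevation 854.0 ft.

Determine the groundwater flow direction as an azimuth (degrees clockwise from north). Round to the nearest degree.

224°

∂h/∂x = (853.8 − 853.6) / (60 − 0) = +0.003333
∂h/∂y = (854.0 − 853.6) / (115 − 0) = +0.003478
Flow direction (−∇h) has components (-0.003333 E, -0.003478 N).
Azimuth = atan2(E, N) = atan2(-0.003333, -0.003478) = 223.8° ≈ 224°.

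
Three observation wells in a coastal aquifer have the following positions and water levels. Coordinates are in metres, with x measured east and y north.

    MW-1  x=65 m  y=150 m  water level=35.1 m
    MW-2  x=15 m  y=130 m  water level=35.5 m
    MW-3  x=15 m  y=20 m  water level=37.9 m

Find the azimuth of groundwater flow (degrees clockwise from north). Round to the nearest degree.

358°

Taking MW-1 as reference: MW-2−MW-1 = (-50, -20, +0.4); MW-3−MW-1 = (-50, -130, +2.8).
Solve a·Δx + b·Δy = Δh: det = (-50)·(-130) − (-50)·(-20) = 5500.
∂h/∂x = [(+0.4)·(-130) − (+2.8)·(-20)] / 5500 = +0.0007273
∂h/∂y = [(-50)·(+2.8) − (-50)·(+0.4)] / 5500 = -0.02182
Flow direction (−∇h) has components (-0.0007273 E, +0.02182 N).
Azimuth = atan2(E, N) = atan2(-0.0007273, +0.02182) = 358.1° ≈ 358°.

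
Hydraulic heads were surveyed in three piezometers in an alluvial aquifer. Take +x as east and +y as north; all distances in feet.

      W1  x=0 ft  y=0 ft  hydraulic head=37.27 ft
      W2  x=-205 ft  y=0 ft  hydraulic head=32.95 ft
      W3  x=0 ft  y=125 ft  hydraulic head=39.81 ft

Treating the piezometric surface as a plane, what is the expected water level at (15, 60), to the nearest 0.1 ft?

38.8 ft

∂h/∂x = (32.95 − 37.27) / (-205 − 0) = +0.02107
∂h/∂y = (39.81 − 37.27) / (125 − 0) = +0.02032
h(15, 60) = 37.27 + (+0.02107)·(15) + (+0.02032)·(60) = 37.27 +0.316 +1.219 = 38.805 ft.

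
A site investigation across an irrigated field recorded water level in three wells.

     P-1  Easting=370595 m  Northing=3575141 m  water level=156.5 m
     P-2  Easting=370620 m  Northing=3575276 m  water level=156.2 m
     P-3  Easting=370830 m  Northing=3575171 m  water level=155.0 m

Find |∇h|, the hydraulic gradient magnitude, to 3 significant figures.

0.00634

Taking P-1 as reference: P-2−P-1 = (25, 135, -0.3); P-3−P-1 = (235, 30, -1.5).
Determinant of the coordinate differences = 25·30 − 235·135 = -30975.
∂h/∂x = [(-0.3)·30 − (-1.5)·135] / -30975 = -0.006247
∂h/∂y = [25·(-1.5) − 235·(-0.3)] / -30975 = -0.001065
|∇h| = √(-0.006247² + -0.001065²) = 0.006337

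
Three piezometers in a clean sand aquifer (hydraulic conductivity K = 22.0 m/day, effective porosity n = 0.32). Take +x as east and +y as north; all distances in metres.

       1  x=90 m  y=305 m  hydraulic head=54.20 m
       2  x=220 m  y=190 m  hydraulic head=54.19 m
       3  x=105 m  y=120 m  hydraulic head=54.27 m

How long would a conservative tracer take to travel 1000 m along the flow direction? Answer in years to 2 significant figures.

Differences from 1: to 2 (Δx, Δy, Δh) = (130, -115, -0.01); to 3 = (15, -185, +0.07).
Solve a·Δx + b·Δy = Δh: det = 130·(-185) − 15·(-115) = -22325.
∂h/∂x = [(-0.01)·(-185) − (+0.07)·(-115)] / -22325 = -0.0004434
∂h/∂y = [130·(+0.07) − 15·(-0.01)] / -22325 = -0.0004143
|∇h| = √(-0.0004434² + -0.0004143²) = 0.0006068
Seepage velocity v = K·i/n = 22.0 × 0.0006068 / 0.32 = 0.04172 m/day.
t = 1000 / 0.04172 = 2.397e+04 days = 65.6 years.

66 years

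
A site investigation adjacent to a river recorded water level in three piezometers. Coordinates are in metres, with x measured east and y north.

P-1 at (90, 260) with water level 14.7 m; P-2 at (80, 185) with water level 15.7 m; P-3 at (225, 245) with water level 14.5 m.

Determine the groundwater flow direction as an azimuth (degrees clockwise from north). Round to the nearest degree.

013°

With h = a·x + b·y + c and P-1 as origin, the differences give:
  (-10)·a + (-75)·b = +1.0
  135·a + (-15)·b = -0.2
Eliminate b (×(-15) and ×(-75), subtract): 10275·a = -30.00 → a = ∂h/∂x = -0.002920
Back-substitute: b = ∂h/∂y = -0.01294.
Flow direction (−∇h) has components (+0.002920 E, +0.01294 N).
Azimuth = atan2(E, N) = atan2(+0.002920, +0.01294) = 12.7° ≈ 013°.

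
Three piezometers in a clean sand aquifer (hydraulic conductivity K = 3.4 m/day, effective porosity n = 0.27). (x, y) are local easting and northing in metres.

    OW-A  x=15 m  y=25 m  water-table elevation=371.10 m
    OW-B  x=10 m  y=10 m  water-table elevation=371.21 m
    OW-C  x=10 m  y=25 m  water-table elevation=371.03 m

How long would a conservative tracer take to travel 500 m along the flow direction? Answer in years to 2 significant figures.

5.9 years

Three-point gradient (reference OW-A): Δ to OW-B = (-5, -15, +0.11), Δ to OW-C = (-5, 0, -0.07).
∂h/∂x = +0.01400, ∂h/∂y = -0.01200 (det = -75).
|∇h| = √(0.01400² + -0.01200²) = 0.01844
Seepage velocity v = K·i/n = 3.4 × 0.01844 / 0.27 = 0.2322 m/day.
t = 500 / 0.2322 = 2153 days = 5.89 years.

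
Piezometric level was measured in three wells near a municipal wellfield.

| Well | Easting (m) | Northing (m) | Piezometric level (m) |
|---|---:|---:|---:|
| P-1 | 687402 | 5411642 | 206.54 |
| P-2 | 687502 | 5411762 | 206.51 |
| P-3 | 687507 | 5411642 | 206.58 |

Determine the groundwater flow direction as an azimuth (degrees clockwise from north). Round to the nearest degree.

326°

Three-point gradient (reference P-1): Δ to P-2 = (100, 120, -0.03), Δ to P-3 = (105, 0, +0.04).
∂h/∂x = +0.0003810, ∂h/∂y = -0.0005675 (det = -12600).
Flow direction (−∇h) has components (-0.0003810 E, +0.0005675 N).
Azimuth = atan2(E, N) = atan2(-0.0003810, +0.0005675) = 326.1° ≈ 326°.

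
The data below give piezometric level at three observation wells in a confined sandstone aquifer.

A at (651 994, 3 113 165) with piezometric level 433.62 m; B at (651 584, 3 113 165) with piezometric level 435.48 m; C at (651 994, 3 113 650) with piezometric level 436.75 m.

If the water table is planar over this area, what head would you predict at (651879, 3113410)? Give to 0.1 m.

435.7 m

∂h/∂x = (435.48 − 433.62) / (651584 − 651994) = -0.004537
∂h/∂y = (436.75 − 433.62) / (3113650 − 3113165) = +0.006454
h(651879, 3113410) = 433.62 + (-0.004537)·(-115) + (+0.006454)·(245) = 433.62 +0.522 +1.581 = 435.723 m.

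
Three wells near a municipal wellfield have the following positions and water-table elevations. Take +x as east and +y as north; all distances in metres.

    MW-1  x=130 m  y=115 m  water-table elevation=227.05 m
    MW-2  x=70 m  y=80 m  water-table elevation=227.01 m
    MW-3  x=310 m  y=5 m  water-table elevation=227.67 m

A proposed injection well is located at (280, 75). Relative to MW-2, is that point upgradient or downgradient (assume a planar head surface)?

upgradient

Differences from MW-1: to MW-2 (Δx, Δy, Δh) = (-60, -35, -0.04); to MW-3 = (180, -110, +0.62).
Solve a·Δx + b·Δy = Δh: det = (-60)·(-110) − 180·(-35) = 12900.
∂h/∂x = [(-0.04)·(-110) − (+0.62)·(-35)] / 12900 = +0.002023
∂h/∂y = [(-60)·(+0.62) − 180·(-0.04)] / 12900 = -0.002326
Head at (280, 75) = 227.05 + (+0.002023)·(150) + (-0.002326)·(-40) = 227.45 m.
That is higher than the 227.01 m at MW-2, so the point is upgradient.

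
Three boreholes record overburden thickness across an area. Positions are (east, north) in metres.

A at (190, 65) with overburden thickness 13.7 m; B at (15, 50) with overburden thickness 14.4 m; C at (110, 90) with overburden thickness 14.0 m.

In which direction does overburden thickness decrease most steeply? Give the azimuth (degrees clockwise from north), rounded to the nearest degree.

With d = a·x + b·y + c and A as origin, the differences give:
  (-175)·a + (-15)·b = +0.7
  (-80)·a + 25·b = +0.3
Eliminate b (×25 and ×(-15), subtract): -5575·a = 22.00 → a = ∂d/∂x = -0.003946
Back-substitute: b = ∂d/∂y = -0.0006278.
Steepest decrease is along −∇f: components (+0.003946 E, +0.0006278 N).
Azimuth = atan2(+0.003946, +0.0006278) = 81.0° ≈ 081°.

081°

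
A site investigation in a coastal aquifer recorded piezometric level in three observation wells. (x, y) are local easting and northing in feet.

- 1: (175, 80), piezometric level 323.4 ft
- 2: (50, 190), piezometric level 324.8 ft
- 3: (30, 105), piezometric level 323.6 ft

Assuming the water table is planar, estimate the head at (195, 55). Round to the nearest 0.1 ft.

323.1 ft

Three-point gradient (reference 1): Δ to 2 = (-125, 110, +1.4), Δ to 3 = (-145, 25, +0.2).
∂h/∂x = +0.001014, ∂h/∂y = +0.01388 (det = 12825).
h(195, 55) = 323.4 + (+0.001014)·(20) + (+0.01388)·(-25) = 323.4 +0.020 -0.347 = 323.073 ft.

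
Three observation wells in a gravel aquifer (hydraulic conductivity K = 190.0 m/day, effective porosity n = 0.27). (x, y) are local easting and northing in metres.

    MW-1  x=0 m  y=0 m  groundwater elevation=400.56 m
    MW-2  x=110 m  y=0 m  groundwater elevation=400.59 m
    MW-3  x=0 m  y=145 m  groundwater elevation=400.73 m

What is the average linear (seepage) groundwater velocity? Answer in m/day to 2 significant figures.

∂h/∂x = (400.59 − 400.56) / (110 − 0) = +0.0002727
∂h/∂y = (400.73 − 400.56) / (145 − 0) = +0.001172
|∇h| = √(0.0002727² + 0.001172²) = 0.001203
Seepage velocity v = K·i/n = 190.0 × 0.001203 / 0.27 = 0.8466 m/day.

0.85 m/day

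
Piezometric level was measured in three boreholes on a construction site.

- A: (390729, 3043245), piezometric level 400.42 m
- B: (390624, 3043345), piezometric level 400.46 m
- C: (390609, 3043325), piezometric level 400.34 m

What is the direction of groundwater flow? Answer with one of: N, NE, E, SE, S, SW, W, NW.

SW

Three-point gradient (reference A): Δ to B = (-105, 100, +0.04), Δ to C = (-120, 80, -0.08).
∂h/∂x = +0.003111, ∂h/∂y = +0.003667 (det = 3600).
Flow = −∇h = (-0.003111 east, -0.003667 north), which points southwest.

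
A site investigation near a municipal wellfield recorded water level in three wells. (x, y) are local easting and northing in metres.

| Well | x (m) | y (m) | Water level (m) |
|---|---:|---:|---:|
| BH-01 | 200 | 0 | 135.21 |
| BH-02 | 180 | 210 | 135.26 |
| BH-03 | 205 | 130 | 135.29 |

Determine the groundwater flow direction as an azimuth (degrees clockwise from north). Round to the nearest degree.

260°

With h = a·x + b·y + c and BH-01 as origin, the differences give:
  (-20)·a + 210·b = +0.05
  5·a + 130·b = +0.08
Eliminate b (×130 and ×210, subtract): -3650·a = -10.300 → a = ∂h/∂x = +0.002822
Back-substitute: b = ∂h/∂y = +0.0005068.
Flow direction (−∇h) has components (-0.002822 E, -0.0005068 N).
Azimuth = atan2(E, N) = atan2(-0.002822, -0.0005068) = 259.8° ≈ 260°.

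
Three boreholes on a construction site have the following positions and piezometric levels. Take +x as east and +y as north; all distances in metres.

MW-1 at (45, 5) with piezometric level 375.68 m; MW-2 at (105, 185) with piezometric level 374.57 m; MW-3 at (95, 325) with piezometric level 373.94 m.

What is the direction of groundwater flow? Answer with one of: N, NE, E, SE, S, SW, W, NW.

Differences from MW-1: to MW-2 (Δx, Δy, Δh) = (60, 180, -1.11); to MW-3 = (50, 320, -1.74).
Determinant of the coordinate differences = 60·320 − 50·180 = 10200.
∂h/∂x = [(-1.11)·320 − (-1.74)·180] / 10200 = -0.004118
∂h/∂y = [60·(-1.74) − 50·(-1.11)] / 10200 = -0.004794
Flow = −∇h = (+0.004118 east, +0.004794 north), which points northeast.

NE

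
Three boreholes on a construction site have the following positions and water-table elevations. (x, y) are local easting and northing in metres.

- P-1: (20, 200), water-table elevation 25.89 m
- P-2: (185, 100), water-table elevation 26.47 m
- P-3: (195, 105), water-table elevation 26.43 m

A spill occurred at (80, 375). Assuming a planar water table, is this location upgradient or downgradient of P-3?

downgradient

Differences from P-1: to P-2 (Δx, Δy, Δh) = (165, -100, +0.58); to P-3 = (175, -95, +0.54).
Solve a·Δx + b·Δy = Δh: det = 165·(-95) − 175·(-100) = 1825.
∂h/∂x = [(+0.58)·(-95) − (+0.54)·(-100)] / 1825 = -0.0006027
∂h/∂y = [165·(+0.54) − 175·(+0.58)] / 1825 = -0.006795
Head at (80, 375) = 25.89 + (-0.0006027)·(60) + (-0.006795)·(175) = 24.66 m.
That is lower than the 26.43 m at P-3, so the point is downgradient.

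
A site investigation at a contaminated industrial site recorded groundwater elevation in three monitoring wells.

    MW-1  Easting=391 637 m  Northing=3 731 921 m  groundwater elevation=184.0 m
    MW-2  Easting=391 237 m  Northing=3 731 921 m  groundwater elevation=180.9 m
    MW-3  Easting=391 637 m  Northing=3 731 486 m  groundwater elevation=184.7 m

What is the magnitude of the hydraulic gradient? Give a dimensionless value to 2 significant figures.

0.0079

∂h/∂x = (180.9 − 184.0) / (391237 − 391637) = +0.007750
∂h/∂y = (184.7 − 184.0) / (3731486 − 3731921) = -0.001609
|∇h| = √(0.007750² + -0.001609²) = 0.007915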